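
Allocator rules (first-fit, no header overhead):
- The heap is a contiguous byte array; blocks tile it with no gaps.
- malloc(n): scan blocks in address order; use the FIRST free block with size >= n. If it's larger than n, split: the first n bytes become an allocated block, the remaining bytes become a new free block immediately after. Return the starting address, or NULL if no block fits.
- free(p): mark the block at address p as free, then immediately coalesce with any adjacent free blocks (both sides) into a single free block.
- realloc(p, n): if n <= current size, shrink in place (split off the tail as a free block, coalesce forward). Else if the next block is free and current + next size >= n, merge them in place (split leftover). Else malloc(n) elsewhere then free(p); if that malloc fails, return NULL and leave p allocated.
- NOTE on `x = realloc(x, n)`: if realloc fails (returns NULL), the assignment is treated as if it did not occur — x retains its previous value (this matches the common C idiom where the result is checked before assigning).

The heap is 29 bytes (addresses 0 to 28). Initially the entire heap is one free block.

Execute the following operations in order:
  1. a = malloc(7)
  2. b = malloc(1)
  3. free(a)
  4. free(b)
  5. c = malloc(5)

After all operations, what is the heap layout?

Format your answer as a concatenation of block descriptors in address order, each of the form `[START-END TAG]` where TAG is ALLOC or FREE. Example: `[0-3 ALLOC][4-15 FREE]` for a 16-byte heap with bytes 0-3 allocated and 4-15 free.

Op 1: a = malloc(7) -> a = 0; heap: [0-6 ALLOC][7-28 FREE]
Op 2: b = malloc(1) -> b = 7; heap: [0-6 ALLOC][7-7 ALLOC][8-28 FREE]
Op 3: free(a) -> (freed a); heap: [0-6 FREE][7-7 ALLOC][8-28 FREE]
Op 4: free(b) -> (freed b); heap: [0-28 FREE]
Op 5: c = malloc(5) -> c = 0; heap: [0-4 ALLOC][5-28 FREE]

Answer: [0-4 ALLOC][5-28 FREE]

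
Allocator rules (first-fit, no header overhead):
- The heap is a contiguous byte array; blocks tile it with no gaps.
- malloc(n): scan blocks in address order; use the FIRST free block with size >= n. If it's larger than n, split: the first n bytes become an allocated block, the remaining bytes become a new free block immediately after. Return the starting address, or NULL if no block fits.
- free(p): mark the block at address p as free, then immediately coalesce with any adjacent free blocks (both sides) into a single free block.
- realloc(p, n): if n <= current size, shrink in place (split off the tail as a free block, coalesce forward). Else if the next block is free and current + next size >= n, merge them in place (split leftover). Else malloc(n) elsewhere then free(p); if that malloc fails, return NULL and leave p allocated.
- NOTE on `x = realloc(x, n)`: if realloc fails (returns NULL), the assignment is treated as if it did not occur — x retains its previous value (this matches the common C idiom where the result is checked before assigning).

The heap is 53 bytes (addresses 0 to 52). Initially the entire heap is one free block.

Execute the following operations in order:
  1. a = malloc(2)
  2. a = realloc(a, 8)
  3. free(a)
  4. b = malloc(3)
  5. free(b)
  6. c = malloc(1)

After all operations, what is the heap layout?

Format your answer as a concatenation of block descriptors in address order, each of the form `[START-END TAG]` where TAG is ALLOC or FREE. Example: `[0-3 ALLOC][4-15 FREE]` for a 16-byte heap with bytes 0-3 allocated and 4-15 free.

Op 1: a = malloc(2) -> a = 0; heap: [0-1 ALLOC][2-52 FREE]
Op 2: a = realloc(a, 8) -> a = 0; heap: [0-7 ALLOC][8-52 FREE]
Op 3: free(a) -> (freed a); heap: [0-52 FREE]
Op 4: b = malloc(3) -> b = 0; heap: [0-2 ALLOC][3-52 FREE]
Op 5: free(b) -> (freed b); heap: [0-52 FREE]
Op 6: c = malloc(1) -> c = 0; heap: [0-0 ALLOC][1-52 FREE]

Answer: [0-0 ALLOC][1-52 FREE]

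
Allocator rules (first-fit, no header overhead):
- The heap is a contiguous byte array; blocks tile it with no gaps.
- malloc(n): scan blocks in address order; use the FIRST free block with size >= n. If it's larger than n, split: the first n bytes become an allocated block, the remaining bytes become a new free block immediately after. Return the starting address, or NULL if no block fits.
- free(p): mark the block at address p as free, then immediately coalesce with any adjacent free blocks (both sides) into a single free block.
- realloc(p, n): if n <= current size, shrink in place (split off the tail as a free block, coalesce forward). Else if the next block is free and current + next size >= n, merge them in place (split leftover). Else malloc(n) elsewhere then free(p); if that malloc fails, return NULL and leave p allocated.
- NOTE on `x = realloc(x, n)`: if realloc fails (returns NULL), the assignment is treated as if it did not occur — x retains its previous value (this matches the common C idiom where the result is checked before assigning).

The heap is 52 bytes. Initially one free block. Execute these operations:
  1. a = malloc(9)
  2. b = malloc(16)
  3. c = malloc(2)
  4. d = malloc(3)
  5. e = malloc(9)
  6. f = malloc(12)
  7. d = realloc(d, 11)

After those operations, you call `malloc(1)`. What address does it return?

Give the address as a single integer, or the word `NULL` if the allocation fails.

Op 1: a = malloc(9) -> a = 0; heap: [0-8 ALLOC][9-51 FREE]
Op 2: b = malloc(16) -> b = 9; heap: [0-8 ALLOC][9-24 ALLOC][25-51 FREE]
Op 3: c = malloc(2) -> c = 25; heap: [0-8 ALLOC][9-24 ALLOC][25-26 ALLOC][27-51 FREE]
Op 4: d = malloc(3) -> d = 27; heap: [0-8 ALLOC][9-24 ALLOC][25-26 ALLOC][27-29 ALLOC][30-51 FREE]
Op 5: e = malloc(9) -> e = 30; heap: [0-8 ALLOC][9-24 ALLOC][25-26 ALLOC][27-29 ALLOC][30-38 ALLOC][39-51 FREE]
Op 6: f = malloc(12) -> f = 39; heap: [0-8 ALLOC][9-24 ALLOC][25-26 ALLOC][27-29 ALLOC][30-38 ALLOC][39-50 ALLOC][51-51 FREE]
Op 7: d = realloc(d, 11) -> NULL (d unchanged); heap: [0-8 ALLOC][9-24 ALLOC][25-26 ALLOC][27-29 ALLOC][30-38 ALLOC][39-50 ALLOC][51-51 FREE]
malloc(1): first-fit scan over [0-8 ALLOC][9-24 ALLOC][25-26 ALLOC][27-29 ALLOC][30-38 ALLOC][39-50 ALLOC][51-51 FREE] -> 51

Answer: 51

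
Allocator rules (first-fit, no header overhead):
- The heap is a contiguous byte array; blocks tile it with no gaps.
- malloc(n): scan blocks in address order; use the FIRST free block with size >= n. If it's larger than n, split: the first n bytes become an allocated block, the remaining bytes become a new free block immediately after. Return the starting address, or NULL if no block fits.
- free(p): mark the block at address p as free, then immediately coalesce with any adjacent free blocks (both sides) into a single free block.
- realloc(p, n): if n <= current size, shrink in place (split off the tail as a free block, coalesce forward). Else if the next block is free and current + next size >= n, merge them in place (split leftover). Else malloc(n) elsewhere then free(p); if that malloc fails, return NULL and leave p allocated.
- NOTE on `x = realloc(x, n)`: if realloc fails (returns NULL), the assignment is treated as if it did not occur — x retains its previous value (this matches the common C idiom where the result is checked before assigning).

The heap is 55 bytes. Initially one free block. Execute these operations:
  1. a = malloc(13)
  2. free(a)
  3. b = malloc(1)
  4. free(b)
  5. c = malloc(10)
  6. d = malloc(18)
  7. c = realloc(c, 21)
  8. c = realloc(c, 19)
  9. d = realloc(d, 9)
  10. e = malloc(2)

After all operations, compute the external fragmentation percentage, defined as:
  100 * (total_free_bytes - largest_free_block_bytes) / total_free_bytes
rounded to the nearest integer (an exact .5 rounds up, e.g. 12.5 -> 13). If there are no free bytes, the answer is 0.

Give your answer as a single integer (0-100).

Answer: 64

Derivation:
Op 1: a = malloc(13) -> a = 0; heap: [0-12 ALLOC][13-54 FREE]
Op 2: free(a) -> (freed a); heap: [0-54 FREE]
Op 3: b = malloc(1) -> b = 0; heap: [0-0 ALLOC][1-54 FREE]
Op 4: free(b) -> (freed b); heap: [0-54 FREE]
Op 5: c = malloc(10) -> c = 0; heap: [0-9 ALLOC][10-54 FREE]
Op 6: d = malloc(18) -> d = 10; heap: [0-9 ALLOC][10-27 ALLOC][28-54 FREE]
Op 7: c = realloc(c, 21) -> c = 28; heap: [0-9 FREE][10-27 ALLOC][28-48 ALLOC][49-54 FREE]
Op 8: c = realloc(c, 19) -> c = 28; heap: [0-9 FREE][10-27 ALLOC][28-46 ALLOC][47-54 FREE]
Op 9: d = realloc(d, 9) -> d = 10; heap: [0-9 FREE][10-18 ALLOC][19-27 FREE][28-46 ALLOC][47-54 FREE]
Op 10: e = malloc(2) -> e = 0; heap: [0-1 ALLOC][2-9 FREE][10-18 ALLOC][19-27 FREE][28-46 ALLOC][47-54 FREE]
Free blocks: [8 9 8] total_free=25 largest=9 -> 100*(25-9)/25 = 1600/25 = 64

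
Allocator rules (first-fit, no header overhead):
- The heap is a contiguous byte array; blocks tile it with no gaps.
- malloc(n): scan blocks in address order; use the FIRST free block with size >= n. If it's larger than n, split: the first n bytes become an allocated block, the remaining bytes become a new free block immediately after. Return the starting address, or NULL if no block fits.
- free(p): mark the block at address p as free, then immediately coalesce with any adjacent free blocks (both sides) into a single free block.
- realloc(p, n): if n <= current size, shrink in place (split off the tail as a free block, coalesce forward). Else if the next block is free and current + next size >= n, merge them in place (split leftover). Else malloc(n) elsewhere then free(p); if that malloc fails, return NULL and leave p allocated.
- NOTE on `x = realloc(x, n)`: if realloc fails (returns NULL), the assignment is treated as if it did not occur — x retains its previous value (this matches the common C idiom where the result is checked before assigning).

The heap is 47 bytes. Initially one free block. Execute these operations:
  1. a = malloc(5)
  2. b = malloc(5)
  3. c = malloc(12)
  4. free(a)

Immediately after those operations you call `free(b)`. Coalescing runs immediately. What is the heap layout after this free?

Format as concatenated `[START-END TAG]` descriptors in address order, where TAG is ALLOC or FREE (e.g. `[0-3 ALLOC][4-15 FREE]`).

Op 1: a = malloc(5) -> a = 0; heap: [0-4 ALLOC][5-46 FREE]
Op 2: b = malloc(5) -> b = 5; heap: [0-4 ALLOC][5-9 ALLOC][10-46 FREE]
Op 3: c = malloc(12) -> c = 10; heap: [0-4 ALLOC][5-9 ALLOC][10-21 ALLOC][22-46 FREE]
Op 4: free(a) -> (freed a); heap: [0-4 FREE][5-9 ALLOC][10-21 ALLOC][22-46 FREE]
free(b): b = 5 -> block [5-9 ALLOC]; mark free, coalesce with adjacent free neighbors -> [0-9 FREE][10-21 ALLOC][22-46 FREE]

Answer: [0-9 FREE][10-21 ALLOC][22-46 FREE]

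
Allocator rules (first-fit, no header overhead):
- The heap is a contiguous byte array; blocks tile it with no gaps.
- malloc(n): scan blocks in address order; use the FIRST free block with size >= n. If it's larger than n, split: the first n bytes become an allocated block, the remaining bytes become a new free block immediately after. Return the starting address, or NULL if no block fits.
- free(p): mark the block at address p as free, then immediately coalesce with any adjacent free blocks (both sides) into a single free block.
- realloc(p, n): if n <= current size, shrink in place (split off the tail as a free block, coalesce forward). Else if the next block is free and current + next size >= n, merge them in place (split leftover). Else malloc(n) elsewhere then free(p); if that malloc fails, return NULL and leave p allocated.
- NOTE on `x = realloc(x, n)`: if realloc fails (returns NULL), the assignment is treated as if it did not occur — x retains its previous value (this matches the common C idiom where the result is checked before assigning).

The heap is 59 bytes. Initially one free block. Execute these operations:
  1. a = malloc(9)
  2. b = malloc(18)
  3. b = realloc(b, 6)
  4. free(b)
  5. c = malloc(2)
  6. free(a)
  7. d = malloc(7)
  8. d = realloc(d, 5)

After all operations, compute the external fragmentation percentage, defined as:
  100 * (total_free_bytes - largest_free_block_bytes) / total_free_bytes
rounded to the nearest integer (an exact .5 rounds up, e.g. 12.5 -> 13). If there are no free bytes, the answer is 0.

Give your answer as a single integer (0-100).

Answer: 8

Derivation:
Op 1: a = malloc(9) -> a = 0; heap: [0-8 ALLOC][9-58 FREE]
Op 2: b = malloc(18) -> b = 9; heap: [0-8 ALLOC][9-26 ALLOC][27-58 FREE]
Op 3: b = realloc(b, 6) -> b = 9; heap: [0-8 ALLOC][9-14 ALLOC][15-58 FREE]
Op 4: free(b) -> (freed b); heap: [0-8 ALLOC][9-58 FREE]
Op 5: c = malloc(2) -> c = 9; heap: [0-8 ALLOC][9-10 ALLOC][11-58 FREE]
Op 6: free(a) -> (freed a); heap: [0-8 FREE][9-10 ALLOC][11-58 FREE]
Op 7: d = malloc(7) -> d = 0; heap: [0-6 ALLOC][7-8 FREE][9-10 ALLOC][11-58 FREE]
Op 8: d = realloc(d, 5) -> d = 0; heap: [0-4 ALLOC][5-8 FREE][9-10 ALLOC][11-58 FREE]
Free blocks: [4 48] total_free=52 largest=48 -> 100*(52-48)/52 = 400/52 ≈ 7.692 -> rounds to 8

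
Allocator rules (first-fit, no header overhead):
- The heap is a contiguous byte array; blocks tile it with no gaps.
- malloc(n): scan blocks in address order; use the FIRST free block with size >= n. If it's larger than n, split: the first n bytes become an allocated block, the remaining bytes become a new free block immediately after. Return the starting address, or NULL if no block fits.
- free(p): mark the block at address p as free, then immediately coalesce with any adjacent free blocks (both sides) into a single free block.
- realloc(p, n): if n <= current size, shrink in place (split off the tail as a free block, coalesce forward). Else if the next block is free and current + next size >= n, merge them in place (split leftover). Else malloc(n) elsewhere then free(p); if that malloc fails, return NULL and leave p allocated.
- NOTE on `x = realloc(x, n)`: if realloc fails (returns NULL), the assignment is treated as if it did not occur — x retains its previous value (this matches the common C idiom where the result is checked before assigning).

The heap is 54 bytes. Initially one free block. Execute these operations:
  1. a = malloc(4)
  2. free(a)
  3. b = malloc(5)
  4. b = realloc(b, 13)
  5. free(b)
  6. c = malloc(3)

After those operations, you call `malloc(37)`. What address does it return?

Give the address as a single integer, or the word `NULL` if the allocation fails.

Answer: 3

Derivation:
Op 1: a = malloc(4) -> a = 0; heap: [0-3 ALLOC][4-53 FREE]
Op 2: free(a) -> (freed a); heap: [0-53 FREE]
Op 3: b = malloc(5) -> b = 0; heap: [0-4 ALLOC][5-53 FREE]
Op 4: b = realloc(b, 13) -> b = 0; heap: [0-12 ALLOC][13-53 FREE]
Op 5: free(b) -> (freed b); heap: [0-53 FREE]
Op 6: c = malloc(3) -> c = 0; heap: [0-2 ALLOC][3-53 FREE]
malloc(37): first-fit scan over [0-2 ALLOC][3-53 FREE] -> 3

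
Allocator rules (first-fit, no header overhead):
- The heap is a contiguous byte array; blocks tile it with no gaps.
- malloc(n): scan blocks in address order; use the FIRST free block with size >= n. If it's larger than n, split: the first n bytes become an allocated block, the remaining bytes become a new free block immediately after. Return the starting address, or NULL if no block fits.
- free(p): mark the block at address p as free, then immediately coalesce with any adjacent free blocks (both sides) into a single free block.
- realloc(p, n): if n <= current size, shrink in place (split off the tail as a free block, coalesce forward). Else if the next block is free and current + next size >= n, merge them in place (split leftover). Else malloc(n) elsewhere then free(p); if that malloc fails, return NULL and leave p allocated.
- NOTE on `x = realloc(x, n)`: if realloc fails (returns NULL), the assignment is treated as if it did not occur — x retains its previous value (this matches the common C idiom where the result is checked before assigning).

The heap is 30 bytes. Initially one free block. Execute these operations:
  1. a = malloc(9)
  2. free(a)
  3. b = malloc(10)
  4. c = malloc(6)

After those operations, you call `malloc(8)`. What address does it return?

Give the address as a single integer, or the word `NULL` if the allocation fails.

Answer: 16

Derivation:
Op 1: a = malloc(9) -> a = 0; heap: [0-8 ALLOC][9-29 FREE]
Op 2: free(a) -> (freed a); heap: [0-29 FREE]
Op 3: b = malloc(10) -> b = 0; heap: [0-9 ALLOC][10-29 FREE]
Op 4: c = malloc(6) -> c = 10; heap: [0-9 ALLOC][10-15 ALLOC][16-29 FREE]
malloc(8): first-fit scan over [0-9 ALLOC][10-15 ALLOC][16-29 FREE] -> 16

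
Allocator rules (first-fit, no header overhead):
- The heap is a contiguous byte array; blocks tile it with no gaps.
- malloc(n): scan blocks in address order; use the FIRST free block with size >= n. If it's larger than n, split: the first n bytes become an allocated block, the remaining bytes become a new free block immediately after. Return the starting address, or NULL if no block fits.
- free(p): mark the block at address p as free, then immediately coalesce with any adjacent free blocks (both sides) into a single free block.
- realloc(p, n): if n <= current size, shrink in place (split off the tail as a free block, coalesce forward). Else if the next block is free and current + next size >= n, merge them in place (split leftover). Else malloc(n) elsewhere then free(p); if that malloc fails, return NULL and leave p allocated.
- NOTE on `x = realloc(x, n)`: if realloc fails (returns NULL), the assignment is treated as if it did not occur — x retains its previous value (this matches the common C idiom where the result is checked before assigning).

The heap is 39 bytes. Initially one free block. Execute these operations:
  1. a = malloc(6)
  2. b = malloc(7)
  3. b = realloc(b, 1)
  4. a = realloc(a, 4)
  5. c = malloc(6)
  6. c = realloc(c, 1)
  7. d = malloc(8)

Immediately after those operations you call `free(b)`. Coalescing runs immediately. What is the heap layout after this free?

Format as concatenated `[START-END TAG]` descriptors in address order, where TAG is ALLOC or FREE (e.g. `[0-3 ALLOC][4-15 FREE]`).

Answer: [0-3 ALLOC][4-6 FREE][7-7 ALLOC][8-15 ALLOC][16-38 FREE]

Derivation:
Op 1: a = malloc(6) -> a = 0; heap: [0-5 ALLOC][6-38 FREE]
Op 2: b = malloc(7) -> b = 6; heap: [0-5 ALLOC][6-12 ALLOC][13-38 FREE]
Op 3: b = realloc(b, 1) -> b = 6; heap: [0-5 ALLOC][6-6 ALLOC][7-38 FREE]
Op 4: a = realloc(a, 4) -> a = 0; heap: [0-3 ALLOC][4-5 FREE][6-6 ALLOC][7-38 FREE]
Op 5: c = malloc(6) -> c = 7; heap: [0-3 ALLOC][4-5 FREE][6-6 ALLOC][7-12 ALLOC][13-38 FREE]
Op 6: c = realloc(c, 1) -> c = 7; heap: [0-3 ALLOC][4-5 FREE][6-6 ALLOC][7-7 ALLOC][8-38 FREE]
Op 7: d = malloc(8) -> d = 8; heap: [0-3 ALLOC][4-5 FREE][6-6 ALLOC][7-7 ALLOC][8-15 ALLOC][16-38 FREE]
free(b): b = 6 -> block [6-6 ALLOC]; mark free, coalesce with adjacent free neighbors -> [0-3 ALLOC][4-6 FREE][7-7 ALLOC][8-15 ALLOC][16-38 FREE]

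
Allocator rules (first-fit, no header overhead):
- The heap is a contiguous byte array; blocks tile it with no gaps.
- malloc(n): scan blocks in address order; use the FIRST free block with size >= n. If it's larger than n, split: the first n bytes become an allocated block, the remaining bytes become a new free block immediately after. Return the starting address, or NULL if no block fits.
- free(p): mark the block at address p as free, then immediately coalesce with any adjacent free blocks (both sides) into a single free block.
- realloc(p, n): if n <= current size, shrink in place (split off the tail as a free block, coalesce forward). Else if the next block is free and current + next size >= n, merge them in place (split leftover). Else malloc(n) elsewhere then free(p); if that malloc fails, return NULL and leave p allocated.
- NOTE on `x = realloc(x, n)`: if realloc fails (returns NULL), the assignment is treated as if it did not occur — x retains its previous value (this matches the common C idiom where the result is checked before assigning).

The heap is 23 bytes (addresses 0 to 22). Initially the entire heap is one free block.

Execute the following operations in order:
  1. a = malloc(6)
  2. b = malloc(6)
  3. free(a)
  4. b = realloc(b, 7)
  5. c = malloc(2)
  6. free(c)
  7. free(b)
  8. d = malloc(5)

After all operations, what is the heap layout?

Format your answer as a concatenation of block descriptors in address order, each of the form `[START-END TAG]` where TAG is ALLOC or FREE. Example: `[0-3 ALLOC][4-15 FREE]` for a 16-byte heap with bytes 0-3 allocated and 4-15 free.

Answer: [0-4 ALLOC][5-22 FREE]

Derivation:
Op 1: a = malloc(6) -> a = 0; heap: [0-5 ALLOC][6-22 FREE]
Op 2: b = malloc(6) -> b = 6; heap: [0-5 ALLOC][6-11 ALLOC][12-22 FREE]
Op 3: free(a) -> (freed a); heap: [0-5 FREE][6-11 ALLOC][12-22 FREE]
Op 4: b = realloc(b, 7) -> b = 6; heap: [0-5 FREE][6-12 ALLOC][13-22 FREE]
Op 5: c = malloc(2) -> c = 0; heap: [0-1 ALLOC][2-5 FREE][6-12 ALLOC][13-22 FREE]
Op 6: free(c) -> (freed c); heap: [0-5 FREE][6-12 ALLOC][13-22 FREE]
Op 7: free(b) -> (freed b); heap: [0-22 FREE]
Op 8: d = malloc(5) -> d = 0; heap: [0-4 ALLOC][5-22 FREE]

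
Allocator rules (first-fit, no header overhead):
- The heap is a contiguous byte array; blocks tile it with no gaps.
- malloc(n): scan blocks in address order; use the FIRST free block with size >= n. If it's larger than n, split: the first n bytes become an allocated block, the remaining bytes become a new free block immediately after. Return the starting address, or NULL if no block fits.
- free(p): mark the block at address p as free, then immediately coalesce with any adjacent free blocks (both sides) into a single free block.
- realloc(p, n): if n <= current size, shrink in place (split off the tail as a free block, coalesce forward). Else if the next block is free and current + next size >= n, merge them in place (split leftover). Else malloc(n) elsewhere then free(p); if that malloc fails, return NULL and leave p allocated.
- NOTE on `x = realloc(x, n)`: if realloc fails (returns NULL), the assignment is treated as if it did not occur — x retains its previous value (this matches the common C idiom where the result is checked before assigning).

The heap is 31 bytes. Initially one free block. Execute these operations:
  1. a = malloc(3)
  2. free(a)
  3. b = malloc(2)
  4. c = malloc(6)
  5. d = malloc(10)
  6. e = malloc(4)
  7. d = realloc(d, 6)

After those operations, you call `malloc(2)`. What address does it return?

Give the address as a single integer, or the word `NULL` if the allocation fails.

Answer: 14

Derivation:
Op 1: a = malloc(3) -> a = 0; heap: [0-2 ALLOC][3-30 FREE]
Op 2: free(a) -> (freed a); heap: [0-30 FREE]
Op 3: b = malloc(2) -> b = 0; heap: [0-1 ALLOC][2-30 FREE]
Op 4: c = malloc(6) -> c = 2; heap: [0-1 ALLOC][2-7 ALLOC][8-30 FREE]
Op 5: d = malloc(10) -> d = 8; heap: [0-1 ALLOC][2-7 ALLOC][8-17 ALLOC][18-30 FREE]
Op 6: e = malloc(4) -> e = 18; heap: [0-1 ALLOC][2-7 ALLOC][8-17 ALLOC][18-21 ALLOC][22-30 FREE]
Op 7: d = realloc(d, 6) -> d = 8; heap: [0-1 ALLOC][2-7 ALLOC][8-13 ALLOC][14-17 FREE][18-21 ALLOC][22-30 FREE]
malloc(2): first-fit scan over [0-1 ALLOC][2-7 ALLOC][8-13 ALLOC][14-17 FREE][18-21 ALLOC][22-30 FREE] -> 14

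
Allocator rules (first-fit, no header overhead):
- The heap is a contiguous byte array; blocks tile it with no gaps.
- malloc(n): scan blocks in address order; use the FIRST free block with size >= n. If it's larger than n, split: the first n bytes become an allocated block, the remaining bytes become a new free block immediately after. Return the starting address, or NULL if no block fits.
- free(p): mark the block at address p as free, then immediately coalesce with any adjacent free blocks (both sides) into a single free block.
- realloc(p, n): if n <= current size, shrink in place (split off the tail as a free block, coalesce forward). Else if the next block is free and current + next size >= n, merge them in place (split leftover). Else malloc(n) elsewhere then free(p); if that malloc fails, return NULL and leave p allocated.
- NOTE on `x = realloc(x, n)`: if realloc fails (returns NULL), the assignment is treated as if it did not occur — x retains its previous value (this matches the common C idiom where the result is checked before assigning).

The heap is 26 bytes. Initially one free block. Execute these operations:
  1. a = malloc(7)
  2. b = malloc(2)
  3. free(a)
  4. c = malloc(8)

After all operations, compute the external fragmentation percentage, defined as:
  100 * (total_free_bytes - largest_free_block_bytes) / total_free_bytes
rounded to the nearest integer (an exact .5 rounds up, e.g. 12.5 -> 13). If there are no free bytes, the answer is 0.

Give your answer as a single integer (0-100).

Op 1: a = malloc(7) -> a = 0; heap: [0-6 ALLOC][7-25 FREE]
Op 2: b = malloc(2) -> b = 7; heap: [0-6 ALLOC][7-8 ALLOC][9-25 FREE]
Op 3: free(a) -> (freed a); heap: [0-6 FREE][7-8 ALLOC][9-25 FREE]
Op 4: c = malloc(8) -> c = 9; heap: [0-6 FREE][7-8 ALLOC][9-16 ALLOC][17-25 FREE]
Free blocks: [7 9] total_free=16 largest=9 -> 100*(16-9)/16 = 700/16 = 43.75 -> rounds to 44

Answer: 44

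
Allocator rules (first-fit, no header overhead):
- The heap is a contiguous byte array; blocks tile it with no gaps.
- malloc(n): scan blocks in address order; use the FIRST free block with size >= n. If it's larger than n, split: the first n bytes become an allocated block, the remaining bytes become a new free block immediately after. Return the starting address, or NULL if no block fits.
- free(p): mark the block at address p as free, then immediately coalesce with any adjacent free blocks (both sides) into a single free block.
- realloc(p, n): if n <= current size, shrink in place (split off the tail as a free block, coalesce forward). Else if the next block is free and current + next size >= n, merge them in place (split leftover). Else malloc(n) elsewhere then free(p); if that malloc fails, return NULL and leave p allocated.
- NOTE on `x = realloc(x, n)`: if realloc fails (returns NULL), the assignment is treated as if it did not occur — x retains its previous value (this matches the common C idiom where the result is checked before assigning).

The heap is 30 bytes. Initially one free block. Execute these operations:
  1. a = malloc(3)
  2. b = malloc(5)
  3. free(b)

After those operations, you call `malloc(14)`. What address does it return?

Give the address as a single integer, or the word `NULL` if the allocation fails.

Op 1: a = malloc(3) -> a = 0; heap: [0-2 ALLOC][3-29 FREE]
Op 2: b = malloc(5) -> b = 3; heap: [0-2 ALLOC][3-7 ALLOC][8-29 FREE]
Op 3: free(b) -> (freed b); heap: [0-2 ALLOC][3-29 FREE]
malloc(14): first-fit scan over [0-2 ALLOC][3-29 FREE] -> 3

Answer: 3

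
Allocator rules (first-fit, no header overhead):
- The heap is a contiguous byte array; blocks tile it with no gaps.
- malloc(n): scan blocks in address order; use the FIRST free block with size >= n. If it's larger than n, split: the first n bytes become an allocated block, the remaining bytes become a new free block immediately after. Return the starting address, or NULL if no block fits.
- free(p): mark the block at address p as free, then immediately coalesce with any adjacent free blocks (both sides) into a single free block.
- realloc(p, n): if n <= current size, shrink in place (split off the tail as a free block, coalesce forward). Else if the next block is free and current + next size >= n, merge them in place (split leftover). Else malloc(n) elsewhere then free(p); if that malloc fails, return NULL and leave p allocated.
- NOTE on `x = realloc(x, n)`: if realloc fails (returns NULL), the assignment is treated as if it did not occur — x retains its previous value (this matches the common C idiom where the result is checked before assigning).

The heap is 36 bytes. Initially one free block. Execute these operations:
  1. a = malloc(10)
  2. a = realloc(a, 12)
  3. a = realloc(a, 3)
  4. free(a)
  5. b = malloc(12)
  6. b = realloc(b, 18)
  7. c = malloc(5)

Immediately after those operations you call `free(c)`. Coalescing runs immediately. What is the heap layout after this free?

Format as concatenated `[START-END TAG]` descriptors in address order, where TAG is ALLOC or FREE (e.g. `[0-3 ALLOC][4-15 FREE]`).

Op 1: a = malloc(10) -> a = 0; heap: [0-9 ALLOC][10-35 FREE]
Op 2: a = realloc(a, 12) -> a = 0; heap: [0-11 ALLOC][12-35 FREE]
Op 3: a = realloc(a, 3) -> a = 0; heap: [0-2 ALLOC][3-35 FREE]
Op 4: free(a) -> (freed a); heap: [0-35 FREE]
Op 5: b = malloc(12) -> b = 0; heap: [0-11 ALLOC][12-35 FREE]
Op 6: b = realloc(b, 18) -> b = 0; heap: [0-17 ALLOC][18-35 FREE]
Op 7: c = malloc(5) -> c = 18; heap: [0-17 ALLOC][18-22 ALLOC][23-35 FREE]
free(c): c = 18 -> block [18-22 ALLOC]; mark free, coalesce with adjacent free neighbors -> [0-17 ALLOC][18-35 FREE]

Answer: [0-17 ALLOC][18-35 FREE]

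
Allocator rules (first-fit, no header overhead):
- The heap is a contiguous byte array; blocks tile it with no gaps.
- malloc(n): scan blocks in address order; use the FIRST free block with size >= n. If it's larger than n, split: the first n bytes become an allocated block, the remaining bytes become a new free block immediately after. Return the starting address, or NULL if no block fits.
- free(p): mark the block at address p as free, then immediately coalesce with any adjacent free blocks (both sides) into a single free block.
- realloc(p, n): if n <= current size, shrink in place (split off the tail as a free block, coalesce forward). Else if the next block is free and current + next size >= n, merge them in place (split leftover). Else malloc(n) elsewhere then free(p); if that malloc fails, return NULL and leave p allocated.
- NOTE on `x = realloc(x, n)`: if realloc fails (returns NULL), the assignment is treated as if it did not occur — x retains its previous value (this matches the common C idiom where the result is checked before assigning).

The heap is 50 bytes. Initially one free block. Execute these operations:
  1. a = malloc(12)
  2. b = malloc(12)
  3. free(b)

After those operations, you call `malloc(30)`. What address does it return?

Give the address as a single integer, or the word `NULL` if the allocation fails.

Answer: 12

Derivation:
Op 1: a = malloc(12) -> a = 0; heap: [0-11 ALLOC][12-49 FREE]
Op 2: b = malloc(12) -> b = 12; heap: [0-11 ALLOC][12-23 ALLOC][24-49 FREE]
Op 3: free(b) -> (freed b); heap: [0-11 ALLOC][12-49 FREE]
malloc(30): first-fit scan over [0-11 ALLOC][12-49 FREE] -> 12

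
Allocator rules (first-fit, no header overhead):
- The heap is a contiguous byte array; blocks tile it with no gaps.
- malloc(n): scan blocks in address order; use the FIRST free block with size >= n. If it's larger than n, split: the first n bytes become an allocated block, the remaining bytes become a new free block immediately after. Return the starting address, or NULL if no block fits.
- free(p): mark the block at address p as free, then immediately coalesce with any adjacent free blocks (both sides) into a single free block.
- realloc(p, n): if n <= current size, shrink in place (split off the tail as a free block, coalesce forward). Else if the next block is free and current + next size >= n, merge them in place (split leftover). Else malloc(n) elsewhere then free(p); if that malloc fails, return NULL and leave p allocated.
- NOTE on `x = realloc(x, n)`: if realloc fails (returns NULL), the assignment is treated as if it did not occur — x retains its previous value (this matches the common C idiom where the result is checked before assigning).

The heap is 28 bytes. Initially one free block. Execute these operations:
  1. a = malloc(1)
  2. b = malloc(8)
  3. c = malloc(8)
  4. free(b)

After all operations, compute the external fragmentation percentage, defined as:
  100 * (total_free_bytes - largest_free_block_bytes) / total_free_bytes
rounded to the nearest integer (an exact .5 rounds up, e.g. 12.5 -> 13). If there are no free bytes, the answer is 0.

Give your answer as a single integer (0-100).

Answer: 42

Derivation:
Op 1: a = malloc(1) -> a = 0; heap: [0-0 ALLOC][1-27 FREE]
Op 2: b = malloc(8) -> b = 1; heap: [0-0 ALLOC][1-8 ALLOC][9-27 FREE]
Op 3: c = malloc(8) -> c = 9; heap: [0-0 ALLOC][1-8 ALLOC][9-16 ALLOC][17-27 FREE]
Op 4: free(b) -> (freed b); heap: [0-0 ALLOC][1-8 FREE][9-16 ALLOC][17-27 FREE]
Free blocks: [8 11] total_free=19 largest=11 -> 100*(19-11)/19 = 800/19 ≈ 42.105 -> rounds to 42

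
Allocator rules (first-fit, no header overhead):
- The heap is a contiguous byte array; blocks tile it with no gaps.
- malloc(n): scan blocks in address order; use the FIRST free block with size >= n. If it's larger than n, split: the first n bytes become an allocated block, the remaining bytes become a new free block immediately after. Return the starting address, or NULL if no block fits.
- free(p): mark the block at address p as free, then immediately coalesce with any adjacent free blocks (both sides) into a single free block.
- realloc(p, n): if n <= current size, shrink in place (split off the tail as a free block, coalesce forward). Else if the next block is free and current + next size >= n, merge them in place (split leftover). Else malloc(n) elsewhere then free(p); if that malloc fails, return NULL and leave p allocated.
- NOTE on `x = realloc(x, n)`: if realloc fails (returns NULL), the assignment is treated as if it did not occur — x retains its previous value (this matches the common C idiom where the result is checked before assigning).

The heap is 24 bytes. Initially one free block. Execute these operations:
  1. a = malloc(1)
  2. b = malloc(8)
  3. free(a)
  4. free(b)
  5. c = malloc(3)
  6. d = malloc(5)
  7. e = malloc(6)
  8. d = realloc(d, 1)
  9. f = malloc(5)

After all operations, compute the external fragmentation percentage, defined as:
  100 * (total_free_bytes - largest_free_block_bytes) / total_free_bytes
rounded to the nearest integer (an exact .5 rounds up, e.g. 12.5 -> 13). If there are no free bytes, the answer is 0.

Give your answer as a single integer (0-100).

Answer: 44

Derivation:
Op 1: a = malloc(1) -> a = 0; heap: [0-0 ALLOC][1-23 FREE]
Op 2: b = malloc(8) -> b = 1; heap: [0-0 ALLOC][1-8 ALLOC][9-23 FREE]
Op 3: free(a) -> (freed a); heap: [0-0 FREE][1-8 ALLOC][9-23 FREE]
Op 4: free(b) -> (freed b); heap: [0-23 FREE]
Op 5: c = malloc(3) -> c = 0; heap: [0-2 ALLOC][3-23 FREE]
Op 6: d = malloc(5) -> d = 3; heap: [0-2 ALLOC][3-7 ALLOC][8-23 FREE]
Op 7: e = malloc(6) -> e = 8; heap: [0-2 ALLOC][3-7 ALLOC][8-13 ALLOC][14-23 FREE]
Op 8: d = realloc(d, 1) -> d = 3; heap: [0-2 ALLOC][3-3 ALLOC][4-7 FREE][8-13 ALLOC][14-23 FREE]
Op 9: f = malloc(5) -> f = 14; heap: [0-2 ALLOC][3-3 ALLOC][4-7 FREE][8-13 ALLOC][14-18 ALLOC][19-23 FREE]
Free blocks: [4 5] total_free=9 largest=5 -> 100*(9-5)/9 = 400/9 ≈ 44.444 -> rounds to 44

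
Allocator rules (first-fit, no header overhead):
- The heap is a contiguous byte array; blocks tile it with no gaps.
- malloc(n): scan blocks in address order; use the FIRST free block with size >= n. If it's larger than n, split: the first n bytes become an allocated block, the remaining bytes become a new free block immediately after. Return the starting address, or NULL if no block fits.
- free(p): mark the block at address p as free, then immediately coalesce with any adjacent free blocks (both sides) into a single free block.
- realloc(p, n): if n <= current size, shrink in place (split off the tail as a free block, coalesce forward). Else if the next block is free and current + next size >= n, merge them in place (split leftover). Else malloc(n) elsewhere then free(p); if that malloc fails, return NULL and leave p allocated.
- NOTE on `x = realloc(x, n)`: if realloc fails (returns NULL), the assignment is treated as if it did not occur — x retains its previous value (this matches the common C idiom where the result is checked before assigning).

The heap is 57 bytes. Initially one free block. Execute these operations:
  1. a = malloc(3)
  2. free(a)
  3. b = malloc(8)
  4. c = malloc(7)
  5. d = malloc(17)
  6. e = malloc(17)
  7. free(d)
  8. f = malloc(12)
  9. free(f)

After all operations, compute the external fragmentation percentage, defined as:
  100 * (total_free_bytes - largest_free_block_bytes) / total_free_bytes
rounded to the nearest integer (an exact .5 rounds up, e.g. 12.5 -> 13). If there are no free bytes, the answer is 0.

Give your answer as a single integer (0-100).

Op 1: a = malloc(3) -> a = 0; heap: [0-2 ALLOC][3-56 FREE]
Op 2: free(a) -> (freed a); heap: [0-56 FREE]
Op 3: b = malloc(8) -> b = 0; heap: [0-7 ALLOC][8-56 FREE]
Op 4: c = malloc(7) -> c = 8; heap: [0-7 ALLOC][8-14 ALLOC][15-56 FREE]
Op 5: d = malloc(17) -> d = 15; heap: [0-7 ALLOC][8-14 ALLOC][15-31 ALLOC][32-56 FREE]
Op 6: e = malloc(17) -> e = 32; heap: [0-7 ALLOC][8-14 ALLOC][15-31 ALLOC][32-48 ALLOC][49-56 FREE]
Op 7: free(d) -> (freed d); heap: [0-7 ALLOC][8-14 ALLOC][15-31 FREE][32-48 ALLOC][49-56 FREE]
Op 8: f = malloc(12) -> f = 15; heap: [0-7 ALLOC][8-14 ALLOC][15-26 ALLOC][27-31 FREE][32-48 ALLOC][49-56 FREE]
Op 9: free(f) -> (freed f); heap: [0-7 ALLOC][8-14 ALLOC][15-31 FREE][32-48 ALLOC][49-56 FREE]
Free blocks: [17 8] total_free=25 largest=17 -> 100*(25-17)/25 = 800/25 = 32

Answer: 32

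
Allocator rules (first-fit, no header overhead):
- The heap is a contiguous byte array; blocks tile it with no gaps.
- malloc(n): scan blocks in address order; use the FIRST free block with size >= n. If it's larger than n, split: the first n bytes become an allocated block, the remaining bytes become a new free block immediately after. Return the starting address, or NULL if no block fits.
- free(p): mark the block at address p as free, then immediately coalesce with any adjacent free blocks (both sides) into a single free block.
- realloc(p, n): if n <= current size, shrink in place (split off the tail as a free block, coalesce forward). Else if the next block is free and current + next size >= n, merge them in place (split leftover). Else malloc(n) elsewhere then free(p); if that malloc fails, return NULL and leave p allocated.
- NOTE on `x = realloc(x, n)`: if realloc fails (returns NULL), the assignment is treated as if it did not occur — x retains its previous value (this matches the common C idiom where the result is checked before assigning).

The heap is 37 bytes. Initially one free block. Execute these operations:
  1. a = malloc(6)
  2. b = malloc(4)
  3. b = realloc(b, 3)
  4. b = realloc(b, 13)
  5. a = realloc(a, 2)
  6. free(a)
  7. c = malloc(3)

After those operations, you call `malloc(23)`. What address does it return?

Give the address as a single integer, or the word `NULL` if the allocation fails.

Answer: NULL

Derivation:
Op 1: a = malloc(6) -> a = 0; heap: [0-5 ALLOC][6-36 FREE]
Op 2: b = malloc(4) -> b = 6; heap: [0-5 ALLOC][6-9 ALLOC][10-36 FREE]
Op 3: b = realloc(b, 3) -> b = 6; heap: [0-5 ALLOC][6-8 ALLOC][9-36 FREE]
Op 4: b = realloc(b, 13) -> b = 6; heap: [0-5 ALLOC][6-18 ALLOC][19-36 FREE]
Op 5: a = realloc(a, 2) -> a = 0; heap: [0-1 ALLOC][2-5 FREE][6-18 ALLOC][19-36 FREE]
Op 6: free(a) -> (freed a); heap: [0-5 FREE][6-18 ALLOC][19-36 FREE]
Op 7: c = malloc(3) -> c = 0; heap: [0-2 ALLOC][3-5 FREE][6-18 ALLOC][19-36 FREE]
malloc(23): first-fit scan over [0-2 ALLOC][3-5 FREE][6-18 ALLOC][19-36 FREE] -> NULL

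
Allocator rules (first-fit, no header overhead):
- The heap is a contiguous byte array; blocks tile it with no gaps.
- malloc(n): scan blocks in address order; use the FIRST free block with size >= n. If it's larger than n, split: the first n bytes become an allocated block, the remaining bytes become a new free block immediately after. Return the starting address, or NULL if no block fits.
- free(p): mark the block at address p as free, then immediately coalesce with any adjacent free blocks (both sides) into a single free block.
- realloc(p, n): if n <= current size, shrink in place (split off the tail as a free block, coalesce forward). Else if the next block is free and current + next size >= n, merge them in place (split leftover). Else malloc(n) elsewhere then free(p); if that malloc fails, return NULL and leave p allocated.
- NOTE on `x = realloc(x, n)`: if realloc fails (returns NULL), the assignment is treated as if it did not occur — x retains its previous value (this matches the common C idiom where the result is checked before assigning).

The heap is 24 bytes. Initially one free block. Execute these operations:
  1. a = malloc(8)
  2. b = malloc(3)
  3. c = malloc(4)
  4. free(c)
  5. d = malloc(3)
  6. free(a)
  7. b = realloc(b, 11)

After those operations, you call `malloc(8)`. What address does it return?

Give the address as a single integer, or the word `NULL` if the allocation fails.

Op 1: a = malloc(8) -> a = 0; heap: [0-7 ALLOC][8-23 FREE]
Op 2: b = malloc(3) -> b = 8; heap: [0-7 ALLOC][8-10 ALLOC][11-23 FREE]
Op 3: c = malloc(4) -> c = 11; heap: [0-7 ALLOC][8-10 ALLOC][11-14 ALLOC][15-23 FREE]
Op 4: free(c) -> (freed c); heap: [0-7 ALLOC][8-10 ALLOC][11-23 FREE]
Op 5: d = malloc(3) -> d = 11; heap: [0-7 ALLOC][8-10 ALLOC][11-13 ALLOC][14-23 FREE]
Op 6: free(a) -> (freed a); heap: [0-7 FREE][8-10 ALLOC][11-13 ALLOC][14-23 FREE]
Op 7: b = realloc(b, 11) -> NULL (b unchanged); heap: [0-7 FREE][8-10 ALLOC][11-13 ALLOC][14-23 FREE]
malloc(8): first-fit scan over [0-7 FREE][8-10 ALLOC][11-13 ALLOC][14-23 FREE] -> 0

Answer: 0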